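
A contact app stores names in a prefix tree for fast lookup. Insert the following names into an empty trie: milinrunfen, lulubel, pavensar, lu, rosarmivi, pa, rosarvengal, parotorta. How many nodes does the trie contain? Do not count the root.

Insert word by word; a character creates a node only if that edge doesn't already exist:
  "milinrunfen" → 11 new (m, i, l, i, n, r, u, n, f, e, n)
  "lulubel" → 7 new (l, u, l, u, b, e, l)
  "pavensar" → 8 new (p, a, v, e, n, s, a, r)
  "lu" → prefix "lu" already present; 0 new (none)
  "rosarmivi" → 9 new (r, o, s, a, r, m, i, v, i)
  "pa" → prefix "pa" already present; 0 new (none)
  "rosarvengal" → prefix "rosar" already present; 6 new (v, e, n, g, a, l)
  "parotorta" → prefix "pa" already present; 7 new (r, o, t, o, r, t, a)
Total nodes = 11 + 7 + 8 + 0 + 9 + 0 + 6 + 7 = 48

48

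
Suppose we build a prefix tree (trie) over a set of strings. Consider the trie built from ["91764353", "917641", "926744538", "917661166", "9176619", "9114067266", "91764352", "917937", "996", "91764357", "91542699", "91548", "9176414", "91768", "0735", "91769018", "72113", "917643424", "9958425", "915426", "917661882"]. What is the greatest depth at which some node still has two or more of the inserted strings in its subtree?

Equivalently: take the maximum, over all pairs, of their longest common prefix length.
"91764352" and "91764353" agree on "9176435" (7 characters) before diverging; nothing deeper is shared.
Longest shared-prefix length: 7

7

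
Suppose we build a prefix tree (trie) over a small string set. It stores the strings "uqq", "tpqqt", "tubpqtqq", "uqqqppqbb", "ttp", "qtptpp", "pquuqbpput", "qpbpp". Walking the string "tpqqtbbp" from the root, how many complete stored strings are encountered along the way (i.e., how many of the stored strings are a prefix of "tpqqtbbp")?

Traverse "tpqqtbbp" character by character; count nodes along the way that are marked as word ends.
Prefixes of the query that are stored words: "tpqqt"
Count: 1

1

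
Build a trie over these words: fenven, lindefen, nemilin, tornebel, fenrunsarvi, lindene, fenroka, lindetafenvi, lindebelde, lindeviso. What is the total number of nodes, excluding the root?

58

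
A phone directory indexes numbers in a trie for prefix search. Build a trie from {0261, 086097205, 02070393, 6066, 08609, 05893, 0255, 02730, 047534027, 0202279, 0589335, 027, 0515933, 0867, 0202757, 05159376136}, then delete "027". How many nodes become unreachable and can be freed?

Walk "027" from the leaf back toward the root, removing each node that no remaining word uses.
Every node on "027" is still needed (e.g. by "02730"), so nothing is freed.
Nodes removed: 0

0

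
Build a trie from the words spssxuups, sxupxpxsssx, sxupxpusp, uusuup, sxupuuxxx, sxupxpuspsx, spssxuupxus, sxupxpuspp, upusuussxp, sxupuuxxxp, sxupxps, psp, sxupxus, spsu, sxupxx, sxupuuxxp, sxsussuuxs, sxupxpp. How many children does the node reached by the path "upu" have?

1

Walk "upu" from the root, arriving at one node.
Characters that immediately follow "upu" among the stored strings: {s}.
That node has 1 child edge.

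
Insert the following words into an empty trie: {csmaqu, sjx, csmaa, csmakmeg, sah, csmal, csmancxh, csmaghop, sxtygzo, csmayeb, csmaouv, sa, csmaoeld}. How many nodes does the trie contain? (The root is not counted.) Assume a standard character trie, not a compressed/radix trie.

Count nodes per top-level branch (shared prefixes stored once):
  'c'-branch (csmaa, csmaghop, csmakmeg, csmal, csmancxh, csmaoeld, csmaouv, csmaqu, csmayeb): 29 nodes
  's'-branch (sa, sah, sjx, sxtygzo): 11 nodes
Sum: 40

40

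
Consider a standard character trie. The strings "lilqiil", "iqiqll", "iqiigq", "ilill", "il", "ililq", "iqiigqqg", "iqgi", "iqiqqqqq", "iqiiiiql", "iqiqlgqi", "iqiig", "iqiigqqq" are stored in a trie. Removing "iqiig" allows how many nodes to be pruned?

0

After clearing the end-marker at "iqiig", prune upward until reaching a node still needed by another word.
Every node on "iqiig" is still needed (e.g. by "iqiigq"), so nothing is freed.
Nodes removed: 0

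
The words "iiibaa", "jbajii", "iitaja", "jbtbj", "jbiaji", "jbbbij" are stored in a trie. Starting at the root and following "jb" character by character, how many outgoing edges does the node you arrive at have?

4

Follow the path "jb" to its node, then look at its outgoing edges.
Characters that immediately follow "jb" among the stored strings: {a, b, i, t}.
That node has 4 child edges.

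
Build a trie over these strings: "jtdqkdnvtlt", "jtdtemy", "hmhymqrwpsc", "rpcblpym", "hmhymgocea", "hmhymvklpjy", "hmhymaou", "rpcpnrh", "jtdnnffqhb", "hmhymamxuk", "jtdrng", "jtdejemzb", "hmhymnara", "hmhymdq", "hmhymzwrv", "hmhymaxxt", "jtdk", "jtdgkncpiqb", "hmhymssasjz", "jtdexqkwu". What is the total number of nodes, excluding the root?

105

Trace insertions, counting only characters that open a new branch:
  "jtdqkdnvtlt" → 11 new (j, t, d, q, k, d, n, v, t, l, t)
  "jtdtemy" → prefix "jtd" already present; 4 new (t, e, m, y)
  "hmhymqrwpsc" → 11 new (h, m, h, y, m, q, r, w, p, s, c)
  "rpcblpym" → 8 new (r, p, c, b, l, p, y, m)
  "hmhymgocea" → prefix "hmhym" already present; 5 new (g, o, c, e, a)
  "hmhymvklpjy" → prefix "hmhym" already present; 6 new (v, k, l, p, j, y)
  "hmhymaou" → prefix "hmhym" already present; 3 new (a, o, u)
  "rpcpnrh" → prefix "rpc" already present; 4 new (p, n, r, h)
  "jtdnnffqhb" → prefix "jtd" already present; 7 new (n, n, f, f, q, h, b)
  "hmhymamxuk" → prefix "hmhyma" already present; 4 new (m, x, u, k)
  "jtdrng" → prefix "jtd" already present; 3 new (r, n, g)
  "jtdejemzb" → prefix "jtd" already present; 6 new (e, j, e, m, z, b)
  "hmhymnara" → prefix "hmhym" already present; 4 new (n, a, r, a)
  "hmhymdq" → prefix "hmhym" already present; 2 new (d, q)
  "hmhymzwrv" → prefix "hmhym" already present; 4 new (z, w, r, v)
  "hmhymaxxt" → prefix "hmhyma" already present; 3 new (x, x, t)
  "jtdk" → prefix "jtd" already present; 1 new (k)
  "jtdgkncpiqb" → prefix "jtd" already present; 8 new (g, k, n, c, p, i, q, b)
  "hmhymssasjz" → prefix "hmhym" already present; 6 new (s, s, a, s, j, z)
  "jtdexqkwu" → prefix "jtde" already present; 5 new (x, q, k, w, u)
Total nodes = 11 + 4 + 11 + 8 + 5 + 6 + 3 + 4 + 7 + 4 + 3 + 6 + 4 + 2 + 4 + 3 + 1 + 8 + 6 + 5 = 105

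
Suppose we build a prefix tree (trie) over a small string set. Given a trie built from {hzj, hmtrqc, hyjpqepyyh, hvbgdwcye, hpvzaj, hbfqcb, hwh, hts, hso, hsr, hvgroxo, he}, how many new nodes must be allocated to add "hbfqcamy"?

3

Walking "hbfqcamy" from the root, the first 5 characters ("hbfqc") follow existing edges; "a" is the first miss.
So 8 − 5 = 3 new nodes.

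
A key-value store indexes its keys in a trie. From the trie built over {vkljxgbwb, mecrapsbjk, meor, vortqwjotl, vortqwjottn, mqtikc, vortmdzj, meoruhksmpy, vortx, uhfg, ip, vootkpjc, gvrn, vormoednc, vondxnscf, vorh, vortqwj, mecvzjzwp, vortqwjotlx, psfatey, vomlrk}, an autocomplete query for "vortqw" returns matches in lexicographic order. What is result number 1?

vortqwj

Words with prefix "vortqw", in lexicographic order: "vortqwj", "vortqwjotl", "vortqwjotlx", "vortqwjottn"
The 1st is vortqwj.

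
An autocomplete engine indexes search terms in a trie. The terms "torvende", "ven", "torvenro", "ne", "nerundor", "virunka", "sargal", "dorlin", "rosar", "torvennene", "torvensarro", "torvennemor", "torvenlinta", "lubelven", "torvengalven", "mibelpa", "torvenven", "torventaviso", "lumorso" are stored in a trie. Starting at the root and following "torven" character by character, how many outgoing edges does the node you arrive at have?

8

The children of the "torven" node are the distinct next characters among strings starting with "torven".
Distinct next characters after "torven": d, g, l, n, r, s, t, v.
That node has 8 child edges.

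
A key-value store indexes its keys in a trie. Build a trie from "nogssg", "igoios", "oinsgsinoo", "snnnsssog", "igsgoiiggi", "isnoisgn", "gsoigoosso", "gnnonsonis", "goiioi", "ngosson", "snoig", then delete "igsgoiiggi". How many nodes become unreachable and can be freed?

Walk "igsgoiiggi" from the leaf back toward the root, removing each node that no remaining word uses.
The suffix "sgoiiggi" (8 nodes) is used only by "igsgoiiggi"; the node for "ig" still has the child "o", so pruning stops there.
Nodes removed: 8

8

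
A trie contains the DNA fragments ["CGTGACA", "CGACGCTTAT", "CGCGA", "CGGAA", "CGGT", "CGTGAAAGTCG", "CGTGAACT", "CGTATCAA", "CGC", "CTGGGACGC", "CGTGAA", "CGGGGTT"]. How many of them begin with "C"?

12

Filter for entries beginning with "C":
Words under "C": CGACGCTTAT, CGC, CGCGA, CGGAA, CGGGGTT, CGGT, CGTATCAA, CGTGAA, CGTGAAAGTCG, CGTGAACT, CGTGACA, CTGGGACGC
Count: 12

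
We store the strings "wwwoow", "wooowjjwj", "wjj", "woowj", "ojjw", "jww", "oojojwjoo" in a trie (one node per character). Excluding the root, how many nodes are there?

33

Trie structure (* marks end of a word):
(root)
├─ j
│  └─ w
│     └─ w *
├─ o
│  ├─ j
│  │  └─ j
│  │     └─ w *
│  └─ o
│     └─ j
│        └─ o
│           └─ j
│              └─ w
│                 └─ j
│                    └─ o
│                       └─ o *
└─ w
   ├─ j
   │  └─ j *
   ├─ o
   │  └─ o
   │     ├─ o
   │     │  └─ w
   │     │     └─ j
   │     │        └─ j
   │     │           └─ w
   │     │              └─ j *
   │     └─ w
   │        └─ j *
   └─ w
      └─ w
         └─ o
            └─ o
               └─ w *
Counting every labelled node above: 33.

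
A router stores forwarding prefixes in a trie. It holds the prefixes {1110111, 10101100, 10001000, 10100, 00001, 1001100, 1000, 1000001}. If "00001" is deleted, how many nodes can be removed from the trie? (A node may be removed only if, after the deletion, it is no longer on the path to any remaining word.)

After clearing the end-marker at "00001", prune upward until reaching a node still needed by another word.
No other word shares any prefix with "00001", so all 5 of its nodes go.
Nodes removed: 5

5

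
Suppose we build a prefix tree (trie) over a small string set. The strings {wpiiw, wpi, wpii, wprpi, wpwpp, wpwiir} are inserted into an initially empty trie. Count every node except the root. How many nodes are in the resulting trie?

14

Trie structure (* marks end of a word):
(root)
└─ w
   └─ p
      ├─ i *
      │  └─ i *
      │     └─ w *
      ├─ r
      │  └─ p
      │     └─ i *
      └─ w
         ├─ i
         │  └─ i
         │     └─ r *
         └─ p
            └─ p *
Counting every labelled node above: 14.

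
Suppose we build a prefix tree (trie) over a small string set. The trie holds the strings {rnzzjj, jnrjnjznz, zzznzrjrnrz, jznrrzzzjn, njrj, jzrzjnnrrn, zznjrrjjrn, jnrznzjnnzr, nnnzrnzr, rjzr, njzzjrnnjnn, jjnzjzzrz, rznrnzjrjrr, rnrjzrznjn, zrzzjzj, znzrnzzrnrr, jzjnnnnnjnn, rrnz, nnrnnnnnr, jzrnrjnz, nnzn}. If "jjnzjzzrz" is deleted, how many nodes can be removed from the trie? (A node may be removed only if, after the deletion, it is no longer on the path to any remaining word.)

8

After clearing the end-marker at "jjnzjzzrz", prune upward until reaching a node still needed by another word.
The suffix "jnzjzzrz" (8 nodes) is used only by "jjnzjzzrz"; the node for "j" still has the child "n", so pruning stops there.
Nodes removed: 8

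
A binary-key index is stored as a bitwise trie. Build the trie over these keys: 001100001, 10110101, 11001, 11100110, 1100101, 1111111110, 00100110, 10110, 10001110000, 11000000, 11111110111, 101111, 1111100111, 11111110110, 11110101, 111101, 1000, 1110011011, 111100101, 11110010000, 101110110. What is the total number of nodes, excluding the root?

Count nodes per top-level branch (shared prefixes stored once):
  '0'-branch (00100110, 001100001): 14 nodes
  '1'-branch (1000, 10001110000, 10110, 10110101, 101110110, 101111, 11000000, 11001, 1100101, 11100110, 1110011011, 11110010000, 111100101, 111101, 11110101, 1111100111, 11111110110, 11111110111, 1111111110): 69 nodes
Sum: 83

83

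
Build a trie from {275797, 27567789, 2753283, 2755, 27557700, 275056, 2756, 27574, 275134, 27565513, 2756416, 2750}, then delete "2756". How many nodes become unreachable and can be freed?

0

A node on "2756"'s path can go only if nothing else ends at it or branches off below it.
Every node on "2756" is still needed (e.g. by "27567789"), so nothing is freed.
Nodes removed: 0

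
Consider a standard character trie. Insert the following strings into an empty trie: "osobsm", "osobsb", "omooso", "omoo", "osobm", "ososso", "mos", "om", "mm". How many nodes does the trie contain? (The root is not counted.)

Count nodes per top-level branch (shared prefixes stored once):
  'm'-branch (mm, mos): 4 nodes
  'o'-branch (om, omoo, omooso, osobm, osobsb, osobsm, ososso): 16 nodes
Sum: 20

20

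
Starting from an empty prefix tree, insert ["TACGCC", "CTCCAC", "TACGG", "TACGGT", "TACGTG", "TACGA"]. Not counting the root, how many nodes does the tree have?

17

Count nodes per top-level branch (shared prefixes stored once):
  'C'-branch (CTCCAC): 6 nodes
  'T'-branch (TACGA, TACGCC, TACGG, TACGGT, TACGTG): 11 nodes
Sum: 17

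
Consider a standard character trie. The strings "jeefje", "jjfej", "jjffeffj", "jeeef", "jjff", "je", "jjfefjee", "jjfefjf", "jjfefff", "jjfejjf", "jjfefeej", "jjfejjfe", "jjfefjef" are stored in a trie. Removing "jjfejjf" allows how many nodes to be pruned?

0

A node on "jjfejjf"'s path can go only if nothing else ends at it or branches off below it.
Every node on "jjfejjf" is still needed (e.g. by "jjfejjfe"), so nothing is freed.
Nodes removed: 0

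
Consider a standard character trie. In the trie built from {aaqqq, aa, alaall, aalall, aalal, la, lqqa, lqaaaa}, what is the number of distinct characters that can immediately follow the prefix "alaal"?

Walk "alaal" from the root, arriving at one node.
Distinct next characters after "alaal": l.
That node has 1 child edge.

1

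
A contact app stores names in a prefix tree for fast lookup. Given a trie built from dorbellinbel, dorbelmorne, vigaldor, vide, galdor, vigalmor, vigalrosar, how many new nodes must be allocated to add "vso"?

Walking "vso" from the root, the first 1 characters ("v") follow existing edges; "s" is the first miss.
Each of the 2 remaining characters creates one node.

2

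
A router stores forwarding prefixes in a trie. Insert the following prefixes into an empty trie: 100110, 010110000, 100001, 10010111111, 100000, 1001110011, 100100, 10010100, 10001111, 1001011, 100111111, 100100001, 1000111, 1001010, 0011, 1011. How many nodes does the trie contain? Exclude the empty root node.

For each word, the new-node count is its length minus the longest prefix already in the trie:
  "100110" → 6 new (1, 0, 0, 1, 1, 0)
  "010110000" → 9 new (0, 1, 0, 1, 1, 0, 0, 0, 0)
  "100001" → prefix "100" already present; 3 new (0, 0, 1)
  "10010111111" → prefix "1001" already present; 7 new (0, 1, 1, 1, 1, 1, 1)
  "100000" → prefix "10000" already present; 1 new (0)
  "1001110011" → prefix "10011" already present; 5 new (1, 0, 0, 1, 1)
  "100100" → prefix "10010" already present; 1 new (0)
  "10010100" → prefix "100101" already present; 2 new (0, 0)
  "10001111" → prefix "1000" already present; 4 new (1, 1, 1, 1)
  "1001011" → prefix "1001011" already present; 0 new (none)
  "100111111" → prefix "100111" already present; 3 new (1, 1, 1)
  "100100001" → prefix "100100" already present; 3 new (0, 0, 1)
  "1000111" → prefix "1000111" already present; 0 new (none)
  "1001010" → prefix "1001010" already present; 0 new (none)
  "0011" → prefix "0" already present; 3 new (0, 1, 1)
  "1011" → prefix "10" already present; 2 new (1, 1)
Total nodes = 6 + 9 + 3 + 7 + 1 + 5 + 1 + 2 + 4 + 0 + 3 + 3 + 0 + 0 + 3 + 2 = 49

49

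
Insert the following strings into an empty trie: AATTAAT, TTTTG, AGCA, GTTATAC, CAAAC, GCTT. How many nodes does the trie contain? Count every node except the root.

For each word, the new-node count is its length minus the longest prefix already in the trie:
  "AATTAAT" → 7 new (A, A, T, T, A, A, T)
  "TTTTG" → 5 new (T, T, T, T, G)
  "AGCA" → prefix "A" already present; 3 new (G, C, A)
  "GTTATAC" → 7 new (G, T, T, A, T, A, C)
  "CAAAC" → 5 new (C, A, A, A, C)
  "GCTT" → prefix "G" already present; 3 new (C, T, T)
Total nodes = 7 + 5 + 3 + 7 + 5 + 3 = 30

30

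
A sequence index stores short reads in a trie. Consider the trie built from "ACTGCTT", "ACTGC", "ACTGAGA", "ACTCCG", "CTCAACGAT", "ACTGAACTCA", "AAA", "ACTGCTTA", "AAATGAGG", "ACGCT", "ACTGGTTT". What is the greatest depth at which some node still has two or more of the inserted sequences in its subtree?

7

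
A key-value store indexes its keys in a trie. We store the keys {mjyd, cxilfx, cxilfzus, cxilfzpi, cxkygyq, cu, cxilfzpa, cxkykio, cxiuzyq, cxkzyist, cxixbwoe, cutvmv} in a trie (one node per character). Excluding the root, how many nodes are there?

43

Insert word by word; a character creates a node only if that edge doesn't already exist:
  "mjyd" → 4 new (m, j, y, d)
  "cxilfx" → 6 new (c, x, i, l, f, x)
  "cxilfzus" → prefix "cxilf" already present; 3 new (z, u, s)
  "cxilfzpi" → prefix "cxilfz" already present; 2 new (p, i)
  "cxkygyq" → prefix "cx" already present; 5 new (k, y, g, y, q)
  "cu" → prefix "c" already present; 1 new (u)
  "cxilfzpa" → prefix "cxilfzp" already present; 1 new (a)
  "cxkykio" → prefix "cxky" already present; 3 new (k, i, o)
  "cxiuzyq" → prefix "cxi" already present; 4 new (u, z, y, q)
  "cxkzyist" → prefix "cxk" already present; 5 new (z, y, i, s, t)
  "cxixbwoe" → prefix "cxi" already present; 5 new (x, b, w, o, e)
  "cutvmv" → prefix "cu" already present; 4 new (t, v, m, v)
Total nodes = 4 + 6 + 3 + 2 + 5 + 1 + 1 + 3 + 4 + 5 + 5 + 4 = 43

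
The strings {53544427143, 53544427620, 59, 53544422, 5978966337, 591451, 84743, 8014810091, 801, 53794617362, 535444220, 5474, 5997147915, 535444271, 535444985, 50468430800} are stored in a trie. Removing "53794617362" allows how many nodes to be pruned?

Walk "53794617362" from the leaf back toward the root, removing each node that no remaining word uses.
The suffix "794617362" (9 nodes) is used only by "53794617362"; the node for "53" still has the child "5", so pruning stops there.
Nodes removed: 9

9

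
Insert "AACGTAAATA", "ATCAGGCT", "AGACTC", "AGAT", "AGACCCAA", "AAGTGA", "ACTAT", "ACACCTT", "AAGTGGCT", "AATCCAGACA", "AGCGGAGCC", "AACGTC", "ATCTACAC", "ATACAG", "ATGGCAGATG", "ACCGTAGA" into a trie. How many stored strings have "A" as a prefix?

Filter for entries beginning with "A":
Matches: "AACGTAAATA", "AACGTC", "AAGTGA", "AAGTGGCT", "AATCCAGACA", "ACACCTT", "ACCGTAGA", "ACTAT", "AGACCCAA", "AGACTC", "AGAT", "AGCGGAGCC", "ATACAG", "ATCAGGCT", "ATCTACAC", "ATGGCAGATG"
Count: 16

16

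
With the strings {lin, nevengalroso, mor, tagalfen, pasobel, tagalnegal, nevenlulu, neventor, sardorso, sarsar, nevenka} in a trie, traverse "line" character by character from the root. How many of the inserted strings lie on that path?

Traverse "line" character by character; count nodes along the way that are marked as word ends.
Prefixes of the query that are stored words: "lin"
Count: 1

1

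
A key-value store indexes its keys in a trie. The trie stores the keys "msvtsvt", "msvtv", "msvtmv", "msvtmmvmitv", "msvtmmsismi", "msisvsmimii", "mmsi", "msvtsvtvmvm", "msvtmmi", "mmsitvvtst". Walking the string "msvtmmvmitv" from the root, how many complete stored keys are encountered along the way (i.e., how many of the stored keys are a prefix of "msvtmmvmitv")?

1

Walk "msvtmmvmitv" from the root; an end-of-word marker is hit whenever a stored word is a prefix of "msvtmmvmitv".
Prefixes of the query that are stored words: "msvtmmvmitv"
Count: 1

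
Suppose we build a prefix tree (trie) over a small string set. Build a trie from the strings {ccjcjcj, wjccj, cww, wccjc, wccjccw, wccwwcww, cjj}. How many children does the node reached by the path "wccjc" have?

Follow the path "wccjc" to its node, then look at its outgoing edges.
Characters that immediately follow "wccjc" among the stored strings: {c}.
That node has 1 child edge.

1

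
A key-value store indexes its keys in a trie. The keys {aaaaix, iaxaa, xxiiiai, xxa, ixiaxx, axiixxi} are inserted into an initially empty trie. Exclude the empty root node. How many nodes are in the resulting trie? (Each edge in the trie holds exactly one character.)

30

Trace insertions, counting only characters that open a new branch:
  "aaaaix" → 6 new (a, a, a, a, i, x)
  "iaxaa" → 5 new (i, a, x, a, a)
  "xxiiiai" → 7 new (x, x, i, i, i, a, i)
  "xxa" → prefix "xx" already present; 1 new (a)
  "ixiaxx" → prefix "i" already present; 5 new (x, i, a, x, x)
  "axiixxi" → prefix "a" already present; 6 new (x, i, i, x, x, i)
Total nodes = 6 + 5 + 7 + 1 + 5 + 6 = 30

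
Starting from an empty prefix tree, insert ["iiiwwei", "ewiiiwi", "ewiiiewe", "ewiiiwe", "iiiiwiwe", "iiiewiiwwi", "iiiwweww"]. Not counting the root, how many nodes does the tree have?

Trie structure (* marks end of a word):
(root)
├─ e
│  └─ w
│     └─ i
│        └─ i
│           └─ i
│              ├─ e
│              │  └─ w
│              │     └─ e *
│              └─ w
│                 ├─ e *
│                 └─ i *
└─ i
   └─ i
      └─ i
         ├─ e
         │  └─ w
         │     └─ i
         │        └─ i
         │           └─ w
         │              └─ w
         │                 └─ i *
         ├─ i
         │  └─ w
         │     └─ i
         │        └─ w
         │           └─ e *
         └─ w
            └─ w
               └─ e
                  ├─ i *
                  └─ w
                     └─ w *
Counting every labelled node above: 32.

32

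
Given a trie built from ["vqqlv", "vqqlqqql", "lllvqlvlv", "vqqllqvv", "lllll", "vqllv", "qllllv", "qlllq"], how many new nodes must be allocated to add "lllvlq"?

2

Walking "lllvlq" from the root, the first 4 characters ("lllv") follow existing edges; "l" is the first miss.
Each of the 2 remaining characters creates one node.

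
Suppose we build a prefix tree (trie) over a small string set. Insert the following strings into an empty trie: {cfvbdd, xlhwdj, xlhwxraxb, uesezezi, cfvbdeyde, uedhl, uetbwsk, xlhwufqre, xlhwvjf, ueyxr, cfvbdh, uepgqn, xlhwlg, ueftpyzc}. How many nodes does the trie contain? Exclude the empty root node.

61

Count nodes per top-level branch (shared prefixes stored once):
  'c'-branch (cfvbdd, cfvbdeyde, cfvbdh): 11 nodes
  'u'-branch (uedhl, ueftpyzc, uepgqn, uesezezi, uetbwsk, ueyxr): 29 nodes
  'x'-branch (xlhwdj, xlhwlg, xlhwufqre, xlhwvjf, xlhwxraxb): 21 nodes
Sum: 61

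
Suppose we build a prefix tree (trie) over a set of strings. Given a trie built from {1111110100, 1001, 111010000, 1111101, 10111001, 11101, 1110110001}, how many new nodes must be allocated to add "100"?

"100" is already a full path in the trie; only an end-marker is added.
No new nodes are needed: 0.

0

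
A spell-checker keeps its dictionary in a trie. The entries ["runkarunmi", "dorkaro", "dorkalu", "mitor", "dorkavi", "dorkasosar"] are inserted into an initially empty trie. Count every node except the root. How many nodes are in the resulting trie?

Trace insertions, counting only characters that open a new branch:
  "runkarunmi" → 10 new (r, u, n, k, a, r, u, n, m, i)
  "dorkaro" → 7 new (d, o, r, k, a, r, o)
  "dorkalu" → prefix "dorka" already present; 2 new (l, u)
  "mitor" → 5 new (m, i, t, o, r)
  "dorkavi" → prefix "dorka" already present; 2 new (v, i)
  "dorkasosar" → prefix "dorka" already present; 5 new (s, o, s, a, r)
Total nodes = 10 + 7 + 2 + 5 + 2 + 5 = 31

31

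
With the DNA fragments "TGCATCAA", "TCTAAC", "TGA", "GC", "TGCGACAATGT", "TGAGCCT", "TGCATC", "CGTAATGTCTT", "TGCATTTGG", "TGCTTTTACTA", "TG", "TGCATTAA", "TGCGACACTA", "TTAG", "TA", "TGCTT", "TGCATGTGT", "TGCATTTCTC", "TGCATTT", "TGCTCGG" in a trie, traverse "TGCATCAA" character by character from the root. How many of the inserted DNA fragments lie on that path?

3

Walk "TGCATCAA" from the root; an end-of-word marker is hit whenever a stored word is a prefix of "TGCATCAA".
Prefixes of the query that are stored words: "TG", "TGCATC", "TGCATCAA"
Count: 3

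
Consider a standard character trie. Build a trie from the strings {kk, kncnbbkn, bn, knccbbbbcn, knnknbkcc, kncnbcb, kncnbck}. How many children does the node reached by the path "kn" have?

Walk "kn" from the root, arriving at one node.
Characters that immediately follow "kn" among the stored strings: {c, n}.
That node has 2 child edges.

2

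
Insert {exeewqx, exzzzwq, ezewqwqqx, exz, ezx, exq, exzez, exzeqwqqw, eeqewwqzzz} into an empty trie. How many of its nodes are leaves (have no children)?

8

A leaf is a node with no children — equivalently, the end of a word that is not a proper prefix of any other stored word.
Those words: "eeqewwqzzz", "exeewqx", "exq", "exzeqwqqw", "exzez", "exzzzwq", "ezewqwqqx", "ezx"
Leaf count: 8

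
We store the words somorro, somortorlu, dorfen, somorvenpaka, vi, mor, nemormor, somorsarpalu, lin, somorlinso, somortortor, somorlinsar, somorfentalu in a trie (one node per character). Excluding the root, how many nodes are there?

Trace insertions, counting only characters that open a new branch:
  "somorro" → 7 new (s, o, m, o, r, r, o)
  "somortorlu" → prefix "somor" already present; 5 new (t, o, r, l, u)
  "dorfen" → 6 new (d, o, r, f, e, n)
  "somorvenpaka" → prefix "somor" already present; 7 new (v, e, n, p, a, k, a)
  "vi" → 2 new (v, i)
  "mor" → 3 new (m, o, r)
  "nemormor" → 8 new (n, e, m, o, r, m, o, r)
  "somorsarpalu" → prefix "somor" already present; 7 new (s, a, r, p, a, l, u)
  "lin" → 3 new (l, i, n)
  "somorlinso" → prefix "somor" already present; 5 new (l, i, n, s, o)
  "somortortor" → prefix "somortor" already present; 3 new (t, o, r)
  "somorlinsar" → prefix "somorlins" already present; 2 new (a, r)
  "somorfentalu" → prefix "somor" already present; 7 new (f, e, n, t, a, l, u)
Total nodes = 7 + 5 + 6 + 7 + 2 + 3 + 8 + 7 + 3 + 5 + 3 + 2 + 7 = 65

65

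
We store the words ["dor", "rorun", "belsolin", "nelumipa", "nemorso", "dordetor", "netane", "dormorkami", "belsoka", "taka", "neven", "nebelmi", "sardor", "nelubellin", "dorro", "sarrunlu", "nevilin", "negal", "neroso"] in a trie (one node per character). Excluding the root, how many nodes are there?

89

Insert word by word; a character creates a node only if that edge doesn't already exist:
  "dor" → 3 new (d, o, r)
  "rorun" → 5 new (r, o, r, u, n)
  "belsolin" → 8 new (b, e, l, s, o, l, i, n)
  "nelumipa" → 8 new (n, e, l, u, m, i, p, a)
  "nemorso" → prefix "ne" already present; 5 new (m, o, r, s, o)
  "dordetor" → prefix "dor" already present; 5 new (d, e, t, o, r)
  "netane" → prefix "ne" already present; 4 new (t, a, n, e)
  "dormorkami" → prefix "dor" already present; 7 new (m, o, r, k, a, m, i)
  "belsoka" → prefix "belso" already present; 2 new (k, a)
  "taka" → 4 new (t, a, k, a)
  "neven" → prefix "ne" already present; 3 new (v, e, n)
  "nebelmi" → prefix "ne" already present; 5 new (b, e, l, m, i)
  "sardor" → 6 new (s, a, r, d, o, r)
  "nelubellin" → prefix "nelu" already present; 6 new (b, e, l, l, i, n)
  "dorro" → prefix "dor" already present; 2 new (r, o)
  "sarrunlu" → prefix "sar" already present; 5 new (r, u, n, l, u)
  "nevilin" → prefix "nev" already present; 4 new (i, l, i, n)
  "negal" → prefix "ne" already present; 3 new (g, a, l)
  "neroso" → prefix "ne" already present; 4 new (r, o, s, o)
Total nodes = 3 + 5 + 8 + 8 + 5 + 5 + 4 + 7 + 2 + 4 + 3 + 5 + 6 + 6 + 2 + 5 + 4 + 3 + 4 = 89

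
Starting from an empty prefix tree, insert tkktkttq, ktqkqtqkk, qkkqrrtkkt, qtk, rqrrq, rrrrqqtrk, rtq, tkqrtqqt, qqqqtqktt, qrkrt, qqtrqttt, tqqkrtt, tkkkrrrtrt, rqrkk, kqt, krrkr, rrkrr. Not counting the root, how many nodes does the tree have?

92

Count nodes per top-level branch (shared prefixes stored once):
  'k'-branch (kqt, krrkr, ktqkqtqkk): 15 nodes
  'q'-branch (qkkqrrtkkt, qqqqtqktt, qqtrqttt, qrkrt, qtk): 30 nodes
  'r'-branch (rqrkk, rqrrq, rrkrr, rrrrqqtrk, rtq): 20 nodes
  't'-branch (tkkkrrrtrt, tkktkttq, tkqrtqqt, tqqkrtt): 27 nodes
Sum: 92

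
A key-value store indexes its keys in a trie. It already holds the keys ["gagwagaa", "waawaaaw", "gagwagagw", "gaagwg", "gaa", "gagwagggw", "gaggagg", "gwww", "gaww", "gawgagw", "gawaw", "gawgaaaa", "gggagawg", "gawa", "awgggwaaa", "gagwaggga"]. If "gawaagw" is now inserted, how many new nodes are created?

Walking "gawaagw" from the root, the first 4 characters ("gawa") follow existing edges; "a" is the first miss.
New nodes needed: |"gawaagw"| − 4 = 7 − 4 = 3.

3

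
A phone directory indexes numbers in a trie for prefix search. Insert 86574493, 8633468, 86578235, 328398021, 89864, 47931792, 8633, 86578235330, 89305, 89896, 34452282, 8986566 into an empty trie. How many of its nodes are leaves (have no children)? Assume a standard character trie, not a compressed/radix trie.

A leaf is a node with no children — equivalently, the end of a word that is not a proper prefix of any other stored word.
Those words: "328398021", "34452282", "47931792", "8633468", "86574493", "86578235330", "89305", "89864", "8986566", "89896"
Leaf count: 10

10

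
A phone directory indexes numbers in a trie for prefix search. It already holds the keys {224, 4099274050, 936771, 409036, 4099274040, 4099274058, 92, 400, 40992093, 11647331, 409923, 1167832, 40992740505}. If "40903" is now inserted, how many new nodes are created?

0

"40903" is already a full path in the trie; only an end-marker is added.
No new nodes are needed: 0.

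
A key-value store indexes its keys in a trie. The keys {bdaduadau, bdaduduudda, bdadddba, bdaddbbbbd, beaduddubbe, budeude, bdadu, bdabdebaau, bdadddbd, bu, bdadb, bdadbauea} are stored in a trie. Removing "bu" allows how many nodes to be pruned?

Walk "bu" from the leaf back toward the root, removing each node that no remaining word uses.
Every node on "bu" is still needed (e.g. by "budeude"), so nothing is freed.
Nodes removed: 0

0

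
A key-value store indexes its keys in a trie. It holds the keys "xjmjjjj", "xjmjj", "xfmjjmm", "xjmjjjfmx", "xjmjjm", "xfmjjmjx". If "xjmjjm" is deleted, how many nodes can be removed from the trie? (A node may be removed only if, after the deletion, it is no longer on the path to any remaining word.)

Walk "xjmjjm" from the leaf back toward the root, removing each node that no remaining word uses.
The suffix "m" (1 node) is used only by "xjmjjm"; the node for "xjmjj" still has the child "j", so pruning stops there.
Nodes removed: 1

1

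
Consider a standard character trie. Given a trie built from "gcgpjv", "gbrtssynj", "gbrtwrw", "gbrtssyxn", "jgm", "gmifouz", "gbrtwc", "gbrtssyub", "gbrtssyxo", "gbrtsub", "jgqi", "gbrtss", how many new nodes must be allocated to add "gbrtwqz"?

"gbrtw" is already a path in the trie; the remaining "qz" must be added.
Each of the 2 remaining characters creates one node.

2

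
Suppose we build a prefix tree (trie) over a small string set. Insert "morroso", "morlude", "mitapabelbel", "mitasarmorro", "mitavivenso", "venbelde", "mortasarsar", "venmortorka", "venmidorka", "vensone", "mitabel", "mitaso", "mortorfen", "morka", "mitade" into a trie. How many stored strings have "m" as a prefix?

Walk to "m"; the words in its subtree are exactly those with that prefix.
Matches: "mitabel", "mitade", "mitapabelbel", "mitasarmorro", "mitaso", "mitavivenso", "morka", "morlude", "morroso", "mortasarsar", "mortorfen"
Count: 11

11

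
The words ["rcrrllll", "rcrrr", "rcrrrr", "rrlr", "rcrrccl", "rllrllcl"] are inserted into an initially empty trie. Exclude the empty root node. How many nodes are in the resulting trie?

Trie structure (* marks end of a word):
(root)
└─ r
   ├─ c
   │  └─ r
   │     └─ r
   │        ├─ c
   │        │  └─ c
   │        │     └─ l *
   │        ├─ l
   │        │  └─ l
   │        │     └─ l
   │        │        └─ l *
   │        └─ r *
   │           └─ r *
   ├─ l
   │  └─ l
   │     └─ r
   │        └─ l
   │           └─ l
   │              └─ c
   │                 └─ l *
   └─ r
      └─ l
         └─ r *
Counting every labelled node above: 23.

23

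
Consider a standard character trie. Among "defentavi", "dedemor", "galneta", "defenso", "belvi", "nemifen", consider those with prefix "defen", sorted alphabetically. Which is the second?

defentavi

DFS of the "defen" subtree visits, in order: "defenso", "defentavi"
The 2nd is defentavi.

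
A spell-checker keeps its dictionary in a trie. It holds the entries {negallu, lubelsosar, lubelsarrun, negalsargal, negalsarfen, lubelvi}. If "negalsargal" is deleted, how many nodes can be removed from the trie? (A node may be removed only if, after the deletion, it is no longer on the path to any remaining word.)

3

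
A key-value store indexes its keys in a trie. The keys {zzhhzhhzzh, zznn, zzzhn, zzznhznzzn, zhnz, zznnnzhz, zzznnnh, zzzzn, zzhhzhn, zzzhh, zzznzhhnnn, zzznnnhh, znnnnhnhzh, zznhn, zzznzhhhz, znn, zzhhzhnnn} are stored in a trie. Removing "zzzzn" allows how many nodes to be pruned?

Walk "zzzzn" from the leaf back toward the root, removing each node that no remaining word uses.
The suffix "zn" (2 nodes) is used only by "zzzzn"; the node for "zzz" still has the child "h", so pruning stops there.
Nodes removed: 2

2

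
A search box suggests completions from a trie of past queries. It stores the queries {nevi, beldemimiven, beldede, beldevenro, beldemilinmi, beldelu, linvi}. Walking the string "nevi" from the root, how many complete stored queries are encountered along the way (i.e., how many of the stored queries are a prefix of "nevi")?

1

Walk "nevi" from the root; an end-of-word marker is hit whenever a stored word is a prefix of "nevi".
Prefixes of the query that are stored words: "nevi"
Count: 1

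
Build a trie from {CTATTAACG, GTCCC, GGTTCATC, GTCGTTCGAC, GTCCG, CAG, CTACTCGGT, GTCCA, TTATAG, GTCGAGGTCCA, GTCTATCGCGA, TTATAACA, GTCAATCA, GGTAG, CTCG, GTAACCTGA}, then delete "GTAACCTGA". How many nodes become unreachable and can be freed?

A node on "GTAACCTGA"'s path can go only if nothing else ends at it or branches off below it.
The suffix "AACCTGA" (7 nodes) is used only by "GTAACCTGA"; the node for "GT" still has the child "C", so pruning stops there.
Nodes removed: 7

7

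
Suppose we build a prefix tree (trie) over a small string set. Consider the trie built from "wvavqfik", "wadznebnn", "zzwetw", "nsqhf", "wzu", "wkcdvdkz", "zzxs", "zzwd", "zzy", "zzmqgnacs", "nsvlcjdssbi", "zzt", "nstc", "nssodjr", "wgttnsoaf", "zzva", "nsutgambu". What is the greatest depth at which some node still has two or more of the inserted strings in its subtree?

3

Equivalently: take the maximum, over all pairs, of their longest common prefix length.
e.g. "zzwd" and "zzwetw" share the prefix "zzw" of length 3; no pair shares a longer one.
Longest shared-prefix length: 3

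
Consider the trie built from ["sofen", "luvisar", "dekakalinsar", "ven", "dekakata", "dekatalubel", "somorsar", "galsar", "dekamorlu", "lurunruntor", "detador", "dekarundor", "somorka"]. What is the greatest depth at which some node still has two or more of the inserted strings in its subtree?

6

The deepest shared node is where two words last agree before diverging.
"dekakalinsar" and "dekakata" agree on "dekaka" (6 characters) before diverging; nothing deeper is shared.
Longest shared-prefix length: 6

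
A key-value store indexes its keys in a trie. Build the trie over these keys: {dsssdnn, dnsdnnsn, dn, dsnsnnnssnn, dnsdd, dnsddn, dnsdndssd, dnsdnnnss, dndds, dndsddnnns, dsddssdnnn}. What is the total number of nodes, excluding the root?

Insert word by word; a character creates a node only if that edge doesn't already exist:
  "dsssdnn" → 7 new (d, s, s, s, d, n, n)
  "dnsdnnsn" → prefix "d" already present; 7 new (n, s, d, n, n, s, n)
  "dn" → prefix "dn" already present; 0 new (none)
  "dsnsnnnssnn" → prefix "ds" already present; 9 new (n, s, n, n, n, s, s, n, n)
  "dnsdd" → prefix "dnsd" already present; 1 new (d)
  "dnsddn" → prefix "dnsdd" already present; 1 new (n)
  "dnsdndssd" → prefix "dnsdn" already present; 4 new (d, s, s, d)
  "dnsdnnnss" → prefix "dnsdnn" already present; 3 new (n, s, s)
  "dndds" → prefix "dn" already present; 3 new (d, d, s)
  "dndsddnnns" → prefix "dnd" already present; 7 new (s, d, d, n, n, n, s)
  "dsddssdnnn" → prefix "ds" already present; 8 new (d, d, s, s, d, n, n, n)
Total nodes = 7 + 7 + 0 + 9 + 1 + 1 + 4 + 3 + 3 + 7 + 8 = 50

50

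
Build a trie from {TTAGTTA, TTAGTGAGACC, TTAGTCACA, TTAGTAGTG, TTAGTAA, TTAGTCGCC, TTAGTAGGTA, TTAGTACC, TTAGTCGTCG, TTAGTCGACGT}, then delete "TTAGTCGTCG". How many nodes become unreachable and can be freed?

3

Walk "TTAGTCGTCG" from the leaf back toward the root, removing each node that no remaining word uses.
The suffix "TCG" (3 nodes) is used only by "TTAGTCGTCG"; the node for "TTAGTCG" still has the child "C", so pruning stops there.
Nodes removed: 3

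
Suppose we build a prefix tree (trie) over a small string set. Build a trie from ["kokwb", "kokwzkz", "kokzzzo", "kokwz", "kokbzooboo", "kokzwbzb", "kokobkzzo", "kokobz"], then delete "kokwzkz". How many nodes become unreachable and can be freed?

2

After clearing the end-marker at "kokwzkz", prune upward until reaching a node still needed by another word.
The suffix "kz" (2 nodes) is used only by "kokwzkz"; "kokwz" is itself a stored word, so pruning stops there.
Nodes removed: 2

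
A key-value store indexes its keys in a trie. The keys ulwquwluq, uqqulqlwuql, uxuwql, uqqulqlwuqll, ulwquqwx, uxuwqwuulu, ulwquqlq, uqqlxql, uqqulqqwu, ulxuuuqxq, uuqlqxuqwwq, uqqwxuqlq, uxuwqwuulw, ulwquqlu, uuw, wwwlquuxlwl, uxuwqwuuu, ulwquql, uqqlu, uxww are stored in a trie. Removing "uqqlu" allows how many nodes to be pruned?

1

After clearing the end-marker at "uqqlu", prune upward until reaching a node still needed by another word.
The suffix "u" (1 node) is used only by "uqqlu"; the node for "uqql" still has the child "x", so pruning stops there.
Nodes removed: 1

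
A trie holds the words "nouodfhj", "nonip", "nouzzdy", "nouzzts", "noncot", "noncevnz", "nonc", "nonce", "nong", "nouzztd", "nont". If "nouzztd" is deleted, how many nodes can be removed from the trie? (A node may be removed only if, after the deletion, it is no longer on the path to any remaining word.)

1

A node on "nouzztd"'s path can go only if nothing else ends at it or branches off below it.
The suffix "d" (1 node) is used only by "nouzztd"; the node for "nouzzt" still has the child "s", so pruning stops there.
Nodes removed: 1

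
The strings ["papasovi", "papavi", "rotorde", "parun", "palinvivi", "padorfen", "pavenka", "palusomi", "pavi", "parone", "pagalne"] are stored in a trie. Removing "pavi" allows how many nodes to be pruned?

A node on "pavi"'s path can go only if nothing else ends at it or branches off below it.
The suffix "i" (1 node) is used only by "pavi"; the node for "pav" still has the child "e", so pruning stops there.
Nodes removed: 1

1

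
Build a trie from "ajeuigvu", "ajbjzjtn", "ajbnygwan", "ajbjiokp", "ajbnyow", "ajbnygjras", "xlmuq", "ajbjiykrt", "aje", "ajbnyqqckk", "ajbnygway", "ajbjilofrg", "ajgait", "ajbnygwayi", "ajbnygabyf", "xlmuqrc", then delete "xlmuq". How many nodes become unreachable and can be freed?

0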